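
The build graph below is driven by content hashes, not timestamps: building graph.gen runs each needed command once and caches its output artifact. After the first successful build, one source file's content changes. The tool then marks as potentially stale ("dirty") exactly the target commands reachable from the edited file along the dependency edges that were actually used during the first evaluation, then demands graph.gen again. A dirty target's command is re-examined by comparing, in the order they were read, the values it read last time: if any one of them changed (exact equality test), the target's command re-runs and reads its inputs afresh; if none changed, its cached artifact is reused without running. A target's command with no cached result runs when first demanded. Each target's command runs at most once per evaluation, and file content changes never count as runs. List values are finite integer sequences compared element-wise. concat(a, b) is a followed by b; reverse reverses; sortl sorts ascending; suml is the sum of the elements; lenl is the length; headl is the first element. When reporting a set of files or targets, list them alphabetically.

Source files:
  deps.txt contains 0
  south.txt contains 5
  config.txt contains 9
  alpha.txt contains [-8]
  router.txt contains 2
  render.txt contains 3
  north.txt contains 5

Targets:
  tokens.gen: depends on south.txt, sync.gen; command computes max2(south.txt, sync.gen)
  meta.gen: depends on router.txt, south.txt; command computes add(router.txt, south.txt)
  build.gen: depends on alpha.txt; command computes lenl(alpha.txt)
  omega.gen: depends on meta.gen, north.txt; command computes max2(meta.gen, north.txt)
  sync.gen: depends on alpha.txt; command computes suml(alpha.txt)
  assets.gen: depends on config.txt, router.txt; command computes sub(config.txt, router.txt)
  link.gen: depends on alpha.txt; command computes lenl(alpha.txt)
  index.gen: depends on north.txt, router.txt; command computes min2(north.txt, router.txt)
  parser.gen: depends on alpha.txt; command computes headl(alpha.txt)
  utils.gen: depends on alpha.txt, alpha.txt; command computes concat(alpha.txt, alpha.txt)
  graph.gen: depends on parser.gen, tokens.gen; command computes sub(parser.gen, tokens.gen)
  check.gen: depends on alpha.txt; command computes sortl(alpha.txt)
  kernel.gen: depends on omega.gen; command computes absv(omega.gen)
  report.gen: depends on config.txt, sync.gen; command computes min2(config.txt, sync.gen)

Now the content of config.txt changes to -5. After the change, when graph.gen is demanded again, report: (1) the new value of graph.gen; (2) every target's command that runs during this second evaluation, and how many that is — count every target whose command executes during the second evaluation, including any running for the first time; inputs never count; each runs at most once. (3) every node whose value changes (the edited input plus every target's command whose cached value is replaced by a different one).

Initial pass — values computed on the first demand:
  parser.gen = headl([-8]) = -8
  sync.gen = suml([-8]) = -8
  tokens.gen = max2(5, -8) = 5
  graph.gen = sub(-8, 5) = -13

Second demand — change propagation:
  no demanded computation ever read config.txt, so the edit dirties nothing and nothing runs.

The important point: nothing the output needs ever reads config.txt, so the edit is invisible to it.

graph.gen now evaluates to -13.
Run set: none (0 run).
Changed values: config.txt.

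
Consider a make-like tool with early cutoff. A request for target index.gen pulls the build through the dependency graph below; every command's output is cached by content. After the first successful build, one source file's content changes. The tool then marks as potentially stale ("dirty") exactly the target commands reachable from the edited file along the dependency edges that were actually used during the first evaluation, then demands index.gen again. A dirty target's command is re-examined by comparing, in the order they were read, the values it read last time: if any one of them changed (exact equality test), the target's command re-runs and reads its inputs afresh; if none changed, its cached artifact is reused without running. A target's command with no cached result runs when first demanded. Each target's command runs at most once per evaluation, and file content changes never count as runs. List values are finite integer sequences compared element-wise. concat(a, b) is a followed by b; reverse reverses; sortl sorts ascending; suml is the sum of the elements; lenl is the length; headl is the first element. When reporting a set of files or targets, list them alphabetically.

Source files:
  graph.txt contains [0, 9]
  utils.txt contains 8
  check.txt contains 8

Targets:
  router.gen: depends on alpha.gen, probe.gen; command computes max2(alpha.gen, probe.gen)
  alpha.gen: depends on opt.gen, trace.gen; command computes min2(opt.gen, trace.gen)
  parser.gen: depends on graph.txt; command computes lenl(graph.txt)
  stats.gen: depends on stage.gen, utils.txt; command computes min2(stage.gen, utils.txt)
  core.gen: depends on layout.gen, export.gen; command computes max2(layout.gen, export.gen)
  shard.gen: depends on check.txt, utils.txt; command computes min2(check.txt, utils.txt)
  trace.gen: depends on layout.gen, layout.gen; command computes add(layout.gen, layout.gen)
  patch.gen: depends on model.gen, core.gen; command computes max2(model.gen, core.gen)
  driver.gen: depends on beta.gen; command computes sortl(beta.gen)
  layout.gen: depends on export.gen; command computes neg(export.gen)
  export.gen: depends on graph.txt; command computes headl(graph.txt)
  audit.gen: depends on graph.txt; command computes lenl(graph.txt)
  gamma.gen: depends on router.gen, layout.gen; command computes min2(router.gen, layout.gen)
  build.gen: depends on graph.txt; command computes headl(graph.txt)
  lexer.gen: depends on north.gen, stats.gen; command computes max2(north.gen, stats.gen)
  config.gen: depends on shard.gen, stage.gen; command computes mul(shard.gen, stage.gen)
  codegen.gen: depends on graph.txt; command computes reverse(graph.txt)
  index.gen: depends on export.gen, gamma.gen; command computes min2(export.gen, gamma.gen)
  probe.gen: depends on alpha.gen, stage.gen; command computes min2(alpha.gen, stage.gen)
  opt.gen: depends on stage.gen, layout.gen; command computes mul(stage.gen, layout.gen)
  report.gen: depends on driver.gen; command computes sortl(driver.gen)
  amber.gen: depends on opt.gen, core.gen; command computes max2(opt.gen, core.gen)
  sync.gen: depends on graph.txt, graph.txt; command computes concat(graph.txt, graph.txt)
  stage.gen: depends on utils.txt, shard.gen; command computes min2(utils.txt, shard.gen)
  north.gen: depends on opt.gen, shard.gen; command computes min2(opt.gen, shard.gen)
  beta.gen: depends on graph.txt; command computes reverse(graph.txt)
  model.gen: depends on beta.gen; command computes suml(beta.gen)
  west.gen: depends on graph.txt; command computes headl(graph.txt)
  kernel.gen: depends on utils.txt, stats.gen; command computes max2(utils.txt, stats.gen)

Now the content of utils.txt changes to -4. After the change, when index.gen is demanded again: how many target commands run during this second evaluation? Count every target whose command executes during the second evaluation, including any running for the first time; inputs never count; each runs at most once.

First demand of the output computes:
  export.gen = headl([0, 9]) = 0
  layout.gen = neg(0) = 0
  shard.gen = min2(8, 8) = 8
  stage.gen = min2(8, 8) = 8
  opt.gen = mul(8, 0) = 0
  trace.gen = add(0, 0) = 0
  alpha.gen = min2(0, 0) = 0
  probe.gen = min2(0, 8) = 0
  router.gen = max2(0, 0) = 0
  gamma.gen = min2(0, 0) = 0
  index.gen = min2(0, 0) = 0

After the edit, cleaning proceeds:
  shard.gen: a read changed (utils.txt 8->-4) — executes, giving -4.
  stage.gen: a read changed (utils.txt 8->-4; shard.gen 8->-4) — executes, giving -4.
  opt.gen: a read changed (stage.gen 8->-4) — executes, giving 0 — identical to its old value.
  alpha.gen: dirty, but its reads are unchanged (opt.gen unchanged, trace.gen unchanged); cached 0 stands.
  probe.gen: a read changed (stage.gen 8->-4) — executes, giving -4.
  router.gen: a read changed (probe.gen 0->-4) — executes, giving 0 — identical to its old value.
  gamma.gen: dirty, but its reads are unchanged (router.gen unchanged, layout.gen unchanged); cached 0 stands.
  index.gen: dirty, but its reads are unchanged (export.gen unchanged, gamma.gen unchanged); cached 0 stands.

Note where the cutoff bites: alpha.gen is checked, finds nothing changed, and keeps its cache.

5 target commands run: opt.gen, probe.gen, router.gen, shard.gen, stage.gen.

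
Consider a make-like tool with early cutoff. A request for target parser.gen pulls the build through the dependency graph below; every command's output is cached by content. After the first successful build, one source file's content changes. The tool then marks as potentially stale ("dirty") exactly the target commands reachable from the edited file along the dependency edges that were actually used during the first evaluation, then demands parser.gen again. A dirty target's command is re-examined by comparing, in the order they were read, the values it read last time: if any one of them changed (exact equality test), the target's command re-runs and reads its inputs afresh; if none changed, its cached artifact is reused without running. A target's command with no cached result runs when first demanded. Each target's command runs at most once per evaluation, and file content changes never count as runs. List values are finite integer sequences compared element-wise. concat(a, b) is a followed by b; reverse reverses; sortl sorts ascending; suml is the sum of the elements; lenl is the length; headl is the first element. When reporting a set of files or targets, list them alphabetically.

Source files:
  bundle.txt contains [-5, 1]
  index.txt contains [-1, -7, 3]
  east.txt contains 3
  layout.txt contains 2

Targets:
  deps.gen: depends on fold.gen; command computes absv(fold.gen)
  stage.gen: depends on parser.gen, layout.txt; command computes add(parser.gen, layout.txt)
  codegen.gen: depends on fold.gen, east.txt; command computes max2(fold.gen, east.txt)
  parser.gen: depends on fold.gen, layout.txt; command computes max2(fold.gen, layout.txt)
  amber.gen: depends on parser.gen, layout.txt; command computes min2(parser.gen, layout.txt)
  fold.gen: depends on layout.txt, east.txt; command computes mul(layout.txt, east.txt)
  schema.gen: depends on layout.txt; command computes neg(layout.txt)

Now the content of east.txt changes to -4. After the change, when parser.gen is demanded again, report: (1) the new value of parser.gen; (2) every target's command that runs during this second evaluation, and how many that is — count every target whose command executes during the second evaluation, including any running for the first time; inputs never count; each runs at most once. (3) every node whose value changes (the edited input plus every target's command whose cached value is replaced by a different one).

Demanding parser.gen again yields 2.
2 target commands run: fold.gen, parser.gen.
The nodes whose values change: east.txt, fold.gen, parser.gen.

First demand of the output computes:
  fold.gen = mul(2, 3) = 6
  parser.gen = max2(6, 2) = 6

After the edit, cleaning proceeds:
  fold.gen: a read changed (east.txt 3->-4) — executes, giving -8.
  parser.gen: a read changed (fold.gen 6->-8) — executes, giving 2.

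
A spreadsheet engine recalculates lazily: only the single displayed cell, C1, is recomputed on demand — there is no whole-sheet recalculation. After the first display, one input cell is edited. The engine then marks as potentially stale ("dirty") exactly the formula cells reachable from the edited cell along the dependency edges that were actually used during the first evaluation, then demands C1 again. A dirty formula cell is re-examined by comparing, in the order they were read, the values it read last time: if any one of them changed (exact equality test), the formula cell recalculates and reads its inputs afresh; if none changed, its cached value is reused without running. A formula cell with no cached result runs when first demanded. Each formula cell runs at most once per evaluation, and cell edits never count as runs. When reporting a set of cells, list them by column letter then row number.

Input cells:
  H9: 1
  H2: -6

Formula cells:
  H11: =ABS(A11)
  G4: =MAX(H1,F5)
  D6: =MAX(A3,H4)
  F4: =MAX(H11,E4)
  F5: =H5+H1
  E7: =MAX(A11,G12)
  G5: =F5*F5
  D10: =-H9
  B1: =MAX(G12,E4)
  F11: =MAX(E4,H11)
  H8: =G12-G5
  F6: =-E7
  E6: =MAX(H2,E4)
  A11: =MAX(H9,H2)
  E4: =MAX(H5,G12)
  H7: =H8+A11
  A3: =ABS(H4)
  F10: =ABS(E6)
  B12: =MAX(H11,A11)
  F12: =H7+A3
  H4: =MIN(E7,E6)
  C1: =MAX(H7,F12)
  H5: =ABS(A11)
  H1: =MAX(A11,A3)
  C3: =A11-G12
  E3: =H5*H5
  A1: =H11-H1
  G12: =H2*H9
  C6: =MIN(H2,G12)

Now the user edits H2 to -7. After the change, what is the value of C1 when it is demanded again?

New value of C1: -9.
Key observation: the cutoff stops propagation at H5 — its inputs' values are unchanged, so it reuses its cache.

First evaluation (everything demanded from the output):
  A11 = MAX(1, -6) = 1
  G12 = -6 * 1 = -6
  E7 = MAX(1, -6) = 1
  H5 = ABS(1) = 1
  E4 = MAX(1, -6) = 1
  E6 = MAX(-6, 1) = 1
  H4 = MIN(1, 1) = 1
  A3 = ABS(1) = 1
  H1 = MAX(1, 1) = 1
  F5 = 1 + 1 = 2
  G5 = 2 * 2 = 4
  H8 = -6 - 4 = -10
  H7 = -10 + 1 = -9
  F12 = -9 + 1 = -8
  C1 = MAX(-9, -8) = -8

Propagation after the edit:
  A11: runs — H2 -6->-7; result 1 (same value as before).
  G12: runs — H2 -6->-7; result -7.
  E7: runs — G12 -6->-7; result 1 (same value as before).
  H5: checked — values it read are unchanged (A11 unchanged); reused cached 1 without running.
  E4: runs — G12 -6->-7; result 1 (same value as before).
  E6: runs — H2 -6->-7; result 1 (same value as before).
  H4: checked — values it read are unchanged (E7 unchanged, E6 unchanged); reused cached 1 without running.
  A3: checked — values it read are unchanged (H4 unchanged); reused cached 1 without running.
  H1: checked — values it read are unchanged (A11 unchanged, A3 unchanged); reused cached 1 without running.
  F5: checked — values it read are unchanged (H5 unchanged, H1 unchanged); reused cached 2 without running.
  G5: checked — values it read are unchanged (F5 unchanged, F5 unchanged); reused cached 4 without running.
  H8: runs — G12 -6->-7; result -11.
  H7: runs — H8 -10->-11; result -10.
  F12: runs — H7 -9->-10; result -9.
  C1: runs — H7 -9->-10; F12 -8->-9; result -9.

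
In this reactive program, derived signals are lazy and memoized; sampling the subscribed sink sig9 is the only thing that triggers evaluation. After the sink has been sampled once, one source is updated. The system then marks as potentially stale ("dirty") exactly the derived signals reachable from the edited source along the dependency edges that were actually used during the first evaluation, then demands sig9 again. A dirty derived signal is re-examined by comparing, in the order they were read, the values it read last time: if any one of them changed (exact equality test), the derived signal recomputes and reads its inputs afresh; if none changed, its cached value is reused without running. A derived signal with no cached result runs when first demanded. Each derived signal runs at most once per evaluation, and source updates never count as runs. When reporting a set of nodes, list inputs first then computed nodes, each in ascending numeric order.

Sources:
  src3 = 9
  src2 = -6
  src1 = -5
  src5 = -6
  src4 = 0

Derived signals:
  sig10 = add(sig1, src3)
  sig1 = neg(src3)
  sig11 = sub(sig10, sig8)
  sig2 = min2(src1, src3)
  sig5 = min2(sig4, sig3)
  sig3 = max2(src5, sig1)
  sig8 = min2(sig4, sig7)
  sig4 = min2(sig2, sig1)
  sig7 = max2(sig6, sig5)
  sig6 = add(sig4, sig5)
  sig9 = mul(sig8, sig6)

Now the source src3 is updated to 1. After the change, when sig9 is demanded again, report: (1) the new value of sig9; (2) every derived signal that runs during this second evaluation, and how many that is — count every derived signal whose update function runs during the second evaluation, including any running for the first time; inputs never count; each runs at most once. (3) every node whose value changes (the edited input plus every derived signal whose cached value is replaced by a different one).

Demanding sig9 again yields 50.
9 derived signals run: sig1, sig2, sig3, sig4, sig5, sig6, sig7, sig8, sig9.
The nodes whose values change: src3, sig1, sig3, sig4, sig5, sig6, sig7, sig8, sig9.

First demand of the output computes:
  sig1 = neg(9) = -9
  sig2 = min2(-5, 9) = -5
  sig3 = max2(-6, -9) = -6
  sig4 = min2(-5, -9) = -9
  sig5 = min2(-9, -6) = -9
  sig6 = add(-9, -9) = -18
  sig7 = max2(-18, -9) = -9
  sig8 = min2(-9, -9) = -9
  sig9 = mul(-9, -18) = 162

After the edit, cleaning proceeds:
  sig1: a read changed (src3 9->1) — executes, giving -1.
  sig2: a read changed (src3 9->1) — executes, giving -5 — identical to its old value.
  sig3: a read changed (sig1 -9->-1) — executes, giving -1.
  sig4: a read changed (sig1 -9->-1) — executes, giving -5.
  sig5: a read changed (sig4 -9->-5; sig3 -6->-1) — executes, giving -5.
  sig6: a read changed (sig4 -9->-5; sig5 -9->-5) — executes, giving -10.
  sig7: a read changed (sig6 -18->-10; sig5 -9->-5) — executes, giving -5.
  sig8: a read changed (sig4 -9->-5; sig7 -9->-5) — executes, giving -5.
  sig9: a read changed (sig8 -9->-5; sig6 -18->-10) — executes, giving 50.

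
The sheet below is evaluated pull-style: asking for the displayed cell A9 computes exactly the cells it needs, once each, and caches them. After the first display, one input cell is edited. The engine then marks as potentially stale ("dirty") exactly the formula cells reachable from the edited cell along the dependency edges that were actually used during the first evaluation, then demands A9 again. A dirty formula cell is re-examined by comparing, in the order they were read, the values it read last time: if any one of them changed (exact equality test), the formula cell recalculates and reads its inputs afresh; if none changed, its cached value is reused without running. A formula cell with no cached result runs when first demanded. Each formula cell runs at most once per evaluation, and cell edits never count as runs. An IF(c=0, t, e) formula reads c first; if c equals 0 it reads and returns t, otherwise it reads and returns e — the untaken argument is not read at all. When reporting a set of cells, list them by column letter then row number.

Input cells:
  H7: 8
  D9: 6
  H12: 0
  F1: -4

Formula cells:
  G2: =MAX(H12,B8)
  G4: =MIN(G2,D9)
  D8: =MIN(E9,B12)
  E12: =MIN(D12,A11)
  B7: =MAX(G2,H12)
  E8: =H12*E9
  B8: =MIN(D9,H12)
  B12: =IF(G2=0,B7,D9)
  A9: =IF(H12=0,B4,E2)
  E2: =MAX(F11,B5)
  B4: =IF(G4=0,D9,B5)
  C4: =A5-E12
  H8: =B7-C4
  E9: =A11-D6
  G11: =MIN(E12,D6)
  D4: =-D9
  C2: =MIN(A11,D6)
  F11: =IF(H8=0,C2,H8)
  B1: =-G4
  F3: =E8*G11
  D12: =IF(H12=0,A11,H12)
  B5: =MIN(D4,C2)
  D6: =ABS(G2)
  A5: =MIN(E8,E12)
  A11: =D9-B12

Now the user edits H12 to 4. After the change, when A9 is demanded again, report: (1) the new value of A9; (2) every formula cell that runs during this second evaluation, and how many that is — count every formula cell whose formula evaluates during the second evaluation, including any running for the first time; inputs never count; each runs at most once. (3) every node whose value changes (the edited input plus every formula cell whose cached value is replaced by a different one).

First demand of the output computes:
  B8 = MIN(6, 0) = 0
  G2 = MAX(0, 0) = 0
  G4 = MIN(0, 6) = 0
  B4 = IF(G4=0: G4=0 -> then branch D9) = 6
  A9 = IF(H12=0: H12=0 -> then branch B4) = 6

After the edit, cleaning proceeds:
  B8: a read changed (H12 0->4) — executes, giving 4.
  D4: had never run; runs now, result -6.
  G2: a read changed (H12 0->4; B8 0->4) — executes, giving 4.
  B7: had never run; runs now, result 4.
  B12: had never run; runs now, result 6.
  A11: had never run; runs now, result 0.
  D6: had never run; runs now, result 4.
  C2: had never run; runs now, result 0.
  B5: had never run; runs now, result -6.
  D12: had never run; runs now, result 4.
  E9: had never run; runs now, result -4.
  E8: had never run; runs now, result -16.
  E12: had never run; runs now, result 0.
  A5: had never run; runs now, result -16.
  C4: had never run; runs now, result -16.
  G4: stays stale; no demand reaches it after the flip.
  B4: stays stale; no demand reaches it after the flip.
  H8: had never run; runs now, result 20.
  F11: had never run; runs now, result 20.
  E2: had never run; runs now, result 20.
  A9: a read changed (H12 0->4) — executes, giving 20.

Note the branch switch — demand abandons B4, G4, which are never re-examined.

Demanding A9 again yields 20.
19 formula cells run: A5, A9, A11, B5, B7, B8, B12, C2, C4, D4, D6, D12, E2, E8, E9, E12, F11, G2, H8.
The nodes whose values change: A9, B8, G2, H12.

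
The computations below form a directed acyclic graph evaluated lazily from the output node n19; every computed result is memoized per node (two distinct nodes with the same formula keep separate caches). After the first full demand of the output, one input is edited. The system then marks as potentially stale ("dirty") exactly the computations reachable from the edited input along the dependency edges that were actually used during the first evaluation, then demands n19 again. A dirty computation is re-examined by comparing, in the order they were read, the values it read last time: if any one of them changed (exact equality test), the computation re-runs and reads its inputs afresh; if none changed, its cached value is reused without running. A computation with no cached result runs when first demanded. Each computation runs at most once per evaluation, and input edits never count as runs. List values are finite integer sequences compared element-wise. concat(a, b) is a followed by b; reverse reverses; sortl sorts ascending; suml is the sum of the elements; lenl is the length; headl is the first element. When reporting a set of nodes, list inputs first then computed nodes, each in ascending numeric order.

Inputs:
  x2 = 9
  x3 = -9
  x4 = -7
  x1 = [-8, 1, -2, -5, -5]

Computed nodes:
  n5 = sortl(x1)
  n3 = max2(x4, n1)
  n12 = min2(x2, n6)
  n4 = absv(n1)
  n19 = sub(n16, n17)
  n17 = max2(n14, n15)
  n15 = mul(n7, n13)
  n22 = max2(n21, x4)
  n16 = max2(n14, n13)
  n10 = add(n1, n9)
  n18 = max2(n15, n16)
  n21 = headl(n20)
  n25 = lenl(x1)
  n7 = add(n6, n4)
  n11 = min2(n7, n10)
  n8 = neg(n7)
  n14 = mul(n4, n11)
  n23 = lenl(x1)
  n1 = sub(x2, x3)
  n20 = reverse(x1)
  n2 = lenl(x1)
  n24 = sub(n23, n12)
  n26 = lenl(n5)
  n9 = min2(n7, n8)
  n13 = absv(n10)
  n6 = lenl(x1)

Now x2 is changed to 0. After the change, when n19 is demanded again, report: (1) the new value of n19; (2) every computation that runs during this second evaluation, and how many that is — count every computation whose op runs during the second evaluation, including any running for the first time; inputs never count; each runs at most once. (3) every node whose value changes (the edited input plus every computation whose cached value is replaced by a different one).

Demanding n19 again yields -65.
12 computations run: n1, n4, n7, n8, n9, n10, n11, n14, n15, n16, n17, n19.
The nodes whose values change: x2, n1, n4, n7, n8, n9, n14, n15, n17, n19.
Note where the cutoff bites: n13 is checked, finds nothing changed, and keeps its cache.

First demand of the output computes:
  n1 = sub(9, -9) = 18
  n4 = absv(18) = 18
  n6 = lenl([-8, 1, -2, -5, -5]) = 5
  n7 = add(5, 18) = 23
  n8 = neg(23) = -23
  n9 = min2(23, -23) = -23
  n10 = add(18, -23) = -5
  n11 = min2(23, -5) = -5
  n13 = absv(-5) = 5
  n14 = mul(18, -5) = -90
  n15 = mul(23, 5) = 115
  n16 = max2(-90, 5) = 5
  n17 = max2(-90, 115) = 115
  n19 = sub(5, 115) = -110

After the edit, cleaning proceeds:
  n1: a read changed (x2 9->0) — executes, giving 9.
  n4: a read changed (n1 18->9) — executes, giving 9.
  n7: a read changed (n4 18->9) — executes, giving 14.
  n8: a read changed (n7 23->14) — executes, giving -14.
  n9: a read changed (n7 23->14; n8 -23->-14) — executes, giving -14.
  n10: a read changed (n1 18->9; n9 -23->-14) — executes, giving -5 — identical to its old value.
  n11: a read changed (n7 23->14) — executes, giving -5 — identical to its old value.
  n13: dirty, but its reads are unchanged (n10 unchanged); cached 5 stands.
  n14: a read changed (n4 18->9) — executes, giving -45.
  n15: a read changed (n7 23->14) — executes, giving 70.
  n16: a read changed (n14 -90->-45) — executes, giving 5 — identical to its old value.
  n17: a read changed (n14 -90->-45; n15 115->70) — executes, giving 70.
  n19: a read changed (n17 115->70) — executes, giving -65.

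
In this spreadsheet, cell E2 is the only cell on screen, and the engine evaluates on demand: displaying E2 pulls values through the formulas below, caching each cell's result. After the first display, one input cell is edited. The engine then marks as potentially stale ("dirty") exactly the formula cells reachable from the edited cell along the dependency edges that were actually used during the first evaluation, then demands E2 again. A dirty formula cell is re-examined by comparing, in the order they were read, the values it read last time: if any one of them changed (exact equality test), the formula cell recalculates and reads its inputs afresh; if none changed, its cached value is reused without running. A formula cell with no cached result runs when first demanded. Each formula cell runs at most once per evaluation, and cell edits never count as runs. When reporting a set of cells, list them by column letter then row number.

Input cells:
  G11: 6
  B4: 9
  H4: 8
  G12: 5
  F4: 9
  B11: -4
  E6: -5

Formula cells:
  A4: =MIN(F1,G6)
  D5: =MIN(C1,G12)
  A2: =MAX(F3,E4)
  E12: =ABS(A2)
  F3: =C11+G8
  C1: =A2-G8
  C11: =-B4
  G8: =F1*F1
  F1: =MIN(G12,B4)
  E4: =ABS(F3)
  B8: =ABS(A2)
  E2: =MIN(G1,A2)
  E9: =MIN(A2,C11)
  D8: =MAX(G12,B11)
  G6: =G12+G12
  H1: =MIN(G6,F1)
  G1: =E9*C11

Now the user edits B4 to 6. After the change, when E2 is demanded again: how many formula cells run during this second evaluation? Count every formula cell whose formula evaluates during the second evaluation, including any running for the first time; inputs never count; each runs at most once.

Run set: A2, C11, E2, E4, E9, F1, F3, G1 (8 run).
The important point: at G8 every value read last time is unchanged, so the dirty flag clears without a run.

Initial pass — values computed on the first demand:
  C11 = -(9) = -9
  F1 = MIN(5, 9) = 5
  G8 = 5 * 5 = 25
  F3 = -9 + 25 = 16
  E4 = ABS(16) = 16
  A2 = MAX(16, 16) = 16
  E9 = MIN(16, -9) = -9
  G1 = -9 * -9 = 81
  E2 = MIN(81, 16) = 16

Second demand — change propagation:
  C11: re-runs because B4 9->6; new result -6.
  F1: re-runs because B4 9->6; new result 5 (unchanged).
  G8: re-examined; everything it read last time is the same (F1 unchanged, F1 unchanged) — cache 25 kept, no run.
  F3: re-runs because C11 -9->-6; new result 19.
  E4: re-runs because F3 16->19; new result 19.
  A2: re-runs because F3 16->19; E4 16->19; new result 19.
  E9: re-runs because A2 16->19; C11 -9->-6; new result -6.
  G1: re-runs because E9 -9->-6; C11 -9->-6; new result 36.
  E2: re-runs because G1 81->36; A2 16->19; new result 19.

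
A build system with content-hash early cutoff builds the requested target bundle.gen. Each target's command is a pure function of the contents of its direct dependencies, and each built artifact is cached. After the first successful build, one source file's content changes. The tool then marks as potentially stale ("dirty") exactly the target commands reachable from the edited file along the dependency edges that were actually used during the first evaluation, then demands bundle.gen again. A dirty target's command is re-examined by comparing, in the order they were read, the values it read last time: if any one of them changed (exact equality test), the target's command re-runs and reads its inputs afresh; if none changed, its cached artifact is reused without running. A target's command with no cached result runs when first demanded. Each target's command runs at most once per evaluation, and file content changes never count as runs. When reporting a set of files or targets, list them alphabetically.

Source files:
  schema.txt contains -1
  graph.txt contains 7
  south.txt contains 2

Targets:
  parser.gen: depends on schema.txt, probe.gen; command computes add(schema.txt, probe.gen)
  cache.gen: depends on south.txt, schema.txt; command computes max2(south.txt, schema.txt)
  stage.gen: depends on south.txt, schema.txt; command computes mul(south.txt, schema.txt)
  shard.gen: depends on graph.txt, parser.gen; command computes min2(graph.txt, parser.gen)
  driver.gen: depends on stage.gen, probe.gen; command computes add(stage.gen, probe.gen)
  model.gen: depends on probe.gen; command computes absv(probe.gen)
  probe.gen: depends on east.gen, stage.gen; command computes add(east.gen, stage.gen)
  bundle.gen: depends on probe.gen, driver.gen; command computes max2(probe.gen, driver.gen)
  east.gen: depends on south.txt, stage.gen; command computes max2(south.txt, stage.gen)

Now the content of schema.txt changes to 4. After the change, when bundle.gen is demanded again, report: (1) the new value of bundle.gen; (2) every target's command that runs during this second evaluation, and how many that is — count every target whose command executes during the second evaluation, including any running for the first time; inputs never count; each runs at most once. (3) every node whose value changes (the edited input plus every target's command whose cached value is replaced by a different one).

First evaluation (everything demanded from the output):
  stage.gen = mul(2, -1) = -2
  east.gen = max2(2, -2) = 2
  probe.gen = add(2, -2) = 0
  driver.gen = add(-2, 0) = -2
  bundle.gen = max2(0, -2) = 0

Propagation after the edit:
  stage.gen: runs — schema.txt -1->4; result 8.
  east.gen: runs — stage.gen -2->8; result 8.
  probe.gen: runs — east.gen 2->8; stage.gen -2->8; result 16.
  driver.gen: runs — stage.gen -2->8; probe.gen 0->16; result 24.
  bundle.gen: runs — probe.gen 0->16; driver.gen -2->24; result 24.

New value of bundle.gen: 24.
Target commands that run: bundle.gen, driver.gen, east.gen, probe.gen, stage.gen — 5 in total.
Values that change: bundle.gen, driver.gen, east.gen, probe.gen, schema.txt, stage.gen.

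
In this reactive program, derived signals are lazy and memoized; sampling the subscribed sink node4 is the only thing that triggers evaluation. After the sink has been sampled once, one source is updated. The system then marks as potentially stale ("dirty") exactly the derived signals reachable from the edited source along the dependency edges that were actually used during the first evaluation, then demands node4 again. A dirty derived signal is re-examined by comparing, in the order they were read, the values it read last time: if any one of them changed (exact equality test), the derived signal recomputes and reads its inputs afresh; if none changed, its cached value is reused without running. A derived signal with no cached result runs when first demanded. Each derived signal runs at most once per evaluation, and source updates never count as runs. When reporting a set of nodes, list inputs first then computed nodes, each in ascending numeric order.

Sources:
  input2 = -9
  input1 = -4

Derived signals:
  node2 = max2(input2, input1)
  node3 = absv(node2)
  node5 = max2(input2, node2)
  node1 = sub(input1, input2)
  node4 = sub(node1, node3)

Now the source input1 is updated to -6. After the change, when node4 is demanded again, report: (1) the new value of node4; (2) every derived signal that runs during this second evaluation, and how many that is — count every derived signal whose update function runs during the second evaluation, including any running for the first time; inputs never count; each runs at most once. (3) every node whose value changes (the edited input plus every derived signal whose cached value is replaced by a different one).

Demanding node4 again yields -3.
4 derived signals run: node1, node2, node3, node4.
The nodes whose values change: input1, node1, node2, node3, node4.

First demand of the output computes:
  node1 = sub(-4, -9) = 5
  node2 = max2(-9, -4) = -4
  node3 = absv(-4) = 4
  node4 = sub(5, 4) = 1

After the edit, cleaning proceeds:
  node1: a read changed (input1 -4->-6) — executes, giving 3.
  node2: a read changed (input1 -4->-6) — executes, giving -6.
  node3: a read changed (node2 -4->-6) — executes, giving 6.
  node4: a read changed (node1 5->3; node3 4->6) — executes, giving -3.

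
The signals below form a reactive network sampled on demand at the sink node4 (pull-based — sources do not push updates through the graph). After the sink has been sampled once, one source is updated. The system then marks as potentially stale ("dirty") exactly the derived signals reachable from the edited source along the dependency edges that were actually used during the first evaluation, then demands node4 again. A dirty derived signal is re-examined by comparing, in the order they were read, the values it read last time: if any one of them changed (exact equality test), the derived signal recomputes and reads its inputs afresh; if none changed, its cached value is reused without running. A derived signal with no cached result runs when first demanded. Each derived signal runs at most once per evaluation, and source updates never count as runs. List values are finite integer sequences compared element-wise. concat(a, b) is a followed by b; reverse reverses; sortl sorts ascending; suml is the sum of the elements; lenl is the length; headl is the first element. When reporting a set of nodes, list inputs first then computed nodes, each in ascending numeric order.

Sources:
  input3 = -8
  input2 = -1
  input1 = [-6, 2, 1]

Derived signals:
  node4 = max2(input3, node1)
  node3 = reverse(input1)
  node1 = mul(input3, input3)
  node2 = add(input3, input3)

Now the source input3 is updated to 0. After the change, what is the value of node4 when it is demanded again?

Initial pass — values computed on the first demand:
  node1 = mul(-8, -8) = 64
  node4 = max2(-8, 64) = 64

Second demand — change propagation:
  node1: re-runs because input3 -8->0; input3 -8->0; new result 0.
  node4: re-runs because input3 -8->0; node1 64->0; new result 0.

node4 now evaluates to 0.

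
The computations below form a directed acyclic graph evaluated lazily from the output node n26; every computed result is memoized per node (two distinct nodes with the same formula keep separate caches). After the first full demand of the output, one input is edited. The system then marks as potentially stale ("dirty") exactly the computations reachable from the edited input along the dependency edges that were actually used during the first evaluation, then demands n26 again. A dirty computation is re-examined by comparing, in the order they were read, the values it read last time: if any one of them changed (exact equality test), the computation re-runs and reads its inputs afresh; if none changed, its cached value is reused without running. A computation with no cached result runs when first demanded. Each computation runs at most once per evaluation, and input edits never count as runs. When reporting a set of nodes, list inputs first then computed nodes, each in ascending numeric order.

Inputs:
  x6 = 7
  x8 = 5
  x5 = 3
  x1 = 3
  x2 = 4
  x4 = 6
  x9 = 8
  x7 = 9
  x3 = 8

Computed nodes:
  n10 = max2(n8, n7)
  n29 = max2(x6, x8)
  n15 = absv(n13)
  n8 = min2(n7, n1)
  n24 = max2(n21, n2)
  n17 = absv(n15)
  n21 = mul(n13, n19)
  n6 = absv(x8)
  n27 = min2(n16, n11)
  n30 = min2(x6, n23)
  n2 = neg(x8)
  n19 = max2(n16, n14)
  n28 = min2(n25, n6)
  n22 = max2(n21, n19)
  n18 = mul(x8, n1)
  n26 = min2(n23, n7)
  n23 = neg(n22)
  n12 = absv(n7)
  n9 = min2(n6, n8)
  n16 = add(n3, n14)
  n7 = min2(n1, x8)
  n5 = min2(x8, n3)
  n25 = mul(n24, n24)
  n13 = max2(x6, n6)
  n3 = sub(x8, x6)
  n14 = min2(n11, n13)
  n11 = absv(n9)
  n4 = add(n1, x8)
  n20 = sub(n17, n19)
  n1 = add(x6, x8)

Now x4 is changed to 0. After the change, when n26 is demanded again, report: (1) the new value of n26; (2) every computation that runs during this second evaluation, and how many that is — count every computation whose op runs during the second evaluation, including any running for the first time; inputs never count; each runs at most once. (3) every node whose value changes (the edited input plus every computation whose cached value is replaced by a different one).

Demanding n26 again yields -35.
0 computations run: none.
The nodes whose values change: x4.
Note the shortcut — nothing in the graph depends on x4 at all, so no recomputation happens.

First demand of the output computes:
  n1 = add(7, 5) = 12
  n3 = sub(5, 7) = -2
  n6 = absv(5) = 5
  n7 = min2(12, 5) = 5
  n8 = min2(5, 12) = 5
  n9 = min2(5, 5) = 5
  n11 = absv(5) = 5
  n13 = max2(7, 5) = 7
  n14 = min2(5, 7) = 5
  n16 = add(-2, 5) = 3
  n19 = max2(3, 5) = 5
  n21 = mul(7, 5) = 35
  n22 = max2(35, 5) = 35
  n23 = neg(35) = -35
  n26 = min2(-35, 5) = -35

After the edit, cleaning proceeds:
  no node depends on x4 at all; the second demand re-runs nothing.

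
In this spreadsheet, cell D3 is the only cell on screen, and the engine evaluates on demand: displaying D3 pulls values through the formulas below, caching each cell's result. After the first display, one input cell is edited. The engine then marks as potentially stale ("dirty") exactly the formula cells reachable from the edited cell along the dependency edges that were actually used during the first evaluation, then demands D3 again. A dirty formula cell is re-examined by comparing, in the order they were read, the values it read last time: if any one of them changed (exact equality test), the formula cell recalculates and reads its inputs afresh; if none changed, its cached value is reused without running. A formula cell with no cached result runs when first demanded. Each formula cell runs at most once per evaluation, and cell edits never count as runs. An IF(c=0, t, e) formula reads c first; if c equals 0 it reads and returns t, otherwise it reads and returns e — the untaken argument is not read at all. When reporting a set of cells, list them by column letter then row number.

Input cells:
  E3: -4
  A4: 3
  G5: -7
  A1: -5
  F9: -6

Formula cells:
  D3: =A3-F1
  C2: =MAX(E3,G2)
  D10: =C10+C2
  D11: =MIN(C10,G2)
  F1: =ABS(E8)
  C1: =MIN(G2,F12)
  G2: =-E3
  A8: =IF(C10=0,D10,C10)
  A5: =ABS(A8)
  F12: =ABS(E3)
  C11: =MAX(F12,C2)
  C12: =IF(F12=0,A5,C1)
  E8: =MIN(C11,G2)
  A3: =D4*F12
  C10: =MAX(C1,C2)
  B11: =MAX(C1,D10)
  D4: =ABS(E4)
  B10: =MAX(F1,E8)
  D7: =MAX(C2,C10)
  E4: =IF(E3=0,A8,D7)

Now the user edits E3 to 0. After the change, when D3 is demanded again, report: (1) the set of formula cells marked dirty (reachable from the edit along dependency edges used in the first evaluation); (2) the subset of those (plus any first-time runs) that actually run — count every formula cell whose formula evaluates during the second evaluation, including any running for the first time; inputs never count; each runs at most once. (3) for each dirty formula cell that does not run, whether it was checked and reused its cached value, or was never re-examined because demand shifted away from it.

Dirty set: A3, C1, C2, C10, C11, D3, D4, D7, E4, E8, F1, F12, G2.
Run set: A3, A8, C1, C2, C10, C11, D3, D4, D10, E4, E8, F1, F12, G2 (14 run).
Left stale — demand moved off them: D7.
The important point: the flipped condition redirects demand; D7 is left stale, never re-checked.

Initial pass — values computed on the first demand:
  F12 = ABS(-4) = 4
  G2 = -(-4) = 4
  C1 = MIN(4, 4) = 4
  C2 = MAX(-4, 4) = 4
  C10 = MAX(4, 4) = 4
  C11 = MAX(4, 4) = 4
  D7 = MAX(4, 4) = 4
  E4 = IF(E3=0: E3=-4 -> else branch D7) = 4
  D4 = ABS(4) = 4
  A3 = 4 * 4 = 16
  E8 = MIN(4, 4) = 4
  F1 = ABS(4) = 4
  D3 = 16 - 4 = 12

Second demand — change propagation:
  F12: re-runs because E3 -4->0; new result 0.
  G2: re-runs because E3 -4->0; new result 0.
  C1: re-runs because G2 4->0; F12 4->0; new result 0.
  C2: re-runs because E3 -4->0; G2 4->0; new result 0.
  C10: re-runs because C1 4->0; C2 4->0; new result 0.
  C11: re-runs because F12 4->0; C2 4->0; new result 0.
  D7: dirty yet unreached — the second evaluation never asks for it.
  D10: newly demanded (no cache) — executes and yields 0.
  A8: newly demanded (no cache) — executes and yields 0.
  E4: re-runs because E3 -4->0; new result 0.
  D4: re-runs because E4 4->0; new result 0.
  A3: re-runs because D4 4->0; F12 4->0; new result 0.
  E8: re-runs because C11 4->0; G2 4->0; new result 0.
  F1: re-runs because E8 4->0; new result 0.
  D3: re-runs because A3 16->0; F1 4->0; new result 0.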